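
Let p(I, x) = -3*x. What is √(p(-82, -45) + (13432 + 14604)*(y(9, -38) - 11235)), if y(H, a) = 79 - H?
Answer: I*√313021805 ≈ 17692.0*I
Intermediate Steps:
√(p(-82, -45) + (13432 + 14604)*(y(9, -38) - 11235)) = √(-3*(-45) + (13432 + 14604)*((79 - 1*9) - 11235)) = √(135 + 28036*((79 - 9) - 11235)) = √(135 + 28036*(70 - 11235)) = √(135 + 28036*(-11165)) = √(135 - 313021940) = √(-313021805) = I*√313021805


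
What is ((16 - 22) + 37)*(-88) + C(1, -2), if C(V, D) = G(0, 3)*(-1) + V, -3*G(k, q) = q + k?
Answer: -2726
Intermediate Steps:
G(k, q) = -k/3 - q/3 (G(k, q) = -(q + k)/3 = -(k + q)/3 = -k/3 - q/3)
C(V, D) = 1 + V (C(V, D) = (-1/3*0 - 1/3*3)*(-1) + V = (0 - 1)*(-1) + V = -1*(-1) + V = 1 + V)
((16 - 22) + 37)*(-88) + C(1, -2) = ((16 - 22) + 37)*(-88) + (1 + 1) = (-6 + 37)*(-88) + 2 = 31*(-88) + 2 = -2728 + 2 = -2726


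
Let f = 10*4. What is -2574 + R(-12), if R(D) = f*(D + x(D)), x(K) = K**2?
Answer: 2706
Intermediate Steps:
f = 40
R(D) = 40*D + 40*D**2 (R(D) = 40*(D + D**2) = 40*D + 40*D**2)
-2574 + R(-12) = -2574 + 40*(-12)*(1 - 12) = -2574 + 40*(-12)*(-11) = -2574 + 5280 = 2706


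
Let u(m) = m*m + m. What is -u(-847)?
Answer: -716562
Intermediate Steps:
u(m) = m + m² (u(m) = m² + m = m + m²)
-u(-847) = -(-847)*(1 - 847) = -(-847)*(-846) = -1*716562 = -716562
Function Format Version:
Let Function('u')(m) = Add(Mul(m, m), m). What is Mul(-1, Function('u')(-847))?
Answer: -716562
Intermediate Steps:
Function('u')(m) = Add(m, Pow(m, 2)) (Function('u')(m) = Add(Pow(m, 2), m) = Add(m, Pow(m, 2)))
Mul(-1, Function('u')(-847)) = Mul(-1, Mul(-847, Add(1, -847))) = Mul(-1, Mul(-847, -846)) = Mul(-1, 716562) = -716562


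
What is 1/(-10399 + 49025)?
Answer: 1/38626 ≈ 2.5889e-5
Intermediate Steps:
1/(-10399 + 49025) = 1/38626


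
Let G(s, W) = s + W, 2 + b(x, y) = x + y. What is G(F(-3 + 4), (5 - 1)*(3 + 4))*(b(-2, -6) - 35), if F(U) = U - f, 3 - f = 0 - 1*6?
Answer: -900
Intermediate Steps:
f = 9 (f = 3 - (0 - 1*6) = 3 - (0 - 6) = 3 - 1*(-6) = 3 + 6 = 9)
b(x, y) = -2 + x + y (b(x, y) = -2 + (x + y) = -2 + x + y)
F(U) = -9 + U (F(U) = U - 1*9 = U - 9 = -9 + U)
G(s, W) = W + s
G(F(-3 + 4), (5 - 1)*(3 + 4))*(b(-2, -6) - 35) = ((5 - 1)*(3 + 4) + (-9 + (-3 + 4)))*((-2 - 2 - 6) - 35) = (4*7 + (-9 + 1))*(-10 - 35) = (28 - 8)*(-45) = 20*(-45) = -900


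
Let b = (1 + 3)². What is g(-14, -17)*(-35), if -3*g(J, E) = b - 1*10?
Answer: 70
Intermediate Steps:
b = 16 (b = 4² = 16)
g(J, E) = -2 (g(J, E) = -(16 - 1*10)/3 = -(16 - 10)/3 = -⅓*6 = -2)
g(-14, -17)*(-35) = -2*(-35) = 70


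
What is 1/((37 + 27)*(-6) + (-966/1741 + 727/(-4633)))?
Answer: -8066053/3103105537 ≈ -0.0025993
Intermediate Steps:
1/((37 + 27)*(-6) + (-966/1741 + 727/(-4633))) = 1/(64*(-6) + (-966*1/1741 + 727*(-1/4633))) = 1/(-384 + (-966/1741 - 727/4633)) = 1/(-384 - 5741185/8066053) = 1/(-3103105537/8066053) = -8066053/3103105537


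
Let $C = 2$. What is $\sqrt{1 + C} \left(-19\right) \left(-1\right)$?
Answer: $19 \sqrt{3} \approx 32.909$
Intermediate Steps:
$\sqrt{1 + C} \left(-19\right) \left(-1\right) = \sqrt{1 + 2} \left(-19\right) \left(-1\right) = \sqrt{3} \left(-19\right) \left(-1\right) = - 19 \sqrt{3} \left(-1\right) = 19 \sqrt{3}$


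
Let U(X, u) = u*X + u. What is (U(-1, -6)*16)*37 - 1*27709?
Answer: -27709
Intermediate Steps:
U(X, u) = u + X*u (U(X, u) = X*u + u = u + X*u)
(U(-1, -6)*16)*37 - 1*27709 = (-6*(1 - 1)*16)*37 - 1*27709 = (-6*0*16)*37 - 27709 = (0*16)*37 - 27709 = 0*37 - 27709 = 0 - 27709 = -27709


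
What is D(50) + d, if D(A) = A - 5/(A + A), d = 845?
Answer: 17899/20 ≈ 894.95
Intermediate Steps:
D(A) = A - 5/(2*A)
D(50) + d = (50 - 5/2/50) + 845 = (50 - 5/2*1/50) + 845 = (50 - 1/20) + 845 = 999/20 + 845 = 17899/20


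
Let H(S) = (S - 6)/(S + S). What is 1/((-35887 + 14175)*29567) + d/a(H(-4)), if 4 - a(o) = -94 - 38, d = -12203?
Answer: -979227758131/10913297968 ≈ -89.728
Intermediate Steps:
H(S) = (-6 + S)/(2*S) (H(S) = (-6 + S)/((2*S)) = (-6 + S)*(1/(2*S)) = (-6 + S)/(2*S))
a(o) = 136 (a(o) = 4 - (-94 - 38) = 4 - 1*(-132) = 4 + 132 = 136)
1/((-35887 + 14175)*29567) + d/a(H(-4)) = 1/((-35887 + 14175)*29567) - 12203/136 = (1/29567)/(-21712) - 12203*1/136 = -1/21712*1/29567 - 12203/136 = -1/641958704 - 12203/136 = -979227758131/10913297968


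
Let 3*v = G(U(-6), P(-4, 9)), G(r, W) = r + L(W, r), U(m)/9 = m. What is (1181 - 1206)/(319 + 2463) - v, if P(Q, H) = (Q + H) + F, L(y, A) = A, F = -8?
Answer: 100127/2782 ≈ 35.991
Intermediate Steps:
P(Q, H) = -8 + H + Q (P(Q, H) = (Q + H) - 8 = (H + Q) - 8 = -8 + H + Q)
U(m) = 9*m
G(r, W) = 2*r (G(r, W) = r + r = 2*r)
v = -36 (v = (2*(9*(-6)))/3 = (2*(-54))/3 = (1/3)*(-108) = -36)
(1181 - 1206)/(319 + 2463) - v = (1181 - 1206)/(319 + 2463) - 1*(-36) = -25/2782 + 36 = 100127/2782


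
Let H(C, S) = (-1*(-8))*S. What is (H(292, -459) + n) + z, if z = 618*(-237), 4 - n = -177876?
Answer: 27742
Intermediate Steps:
n = 177880 (n = 4 - 1*(-177876) = 4 + 177876 = 177880)
z = -146466
H(C, S) = 8*S
(H(292, -459) + n) + z = (8*(-459) + 177880) - 146466 = (-3672 + 177880) - 146466 = 174208 - 146466 = 27742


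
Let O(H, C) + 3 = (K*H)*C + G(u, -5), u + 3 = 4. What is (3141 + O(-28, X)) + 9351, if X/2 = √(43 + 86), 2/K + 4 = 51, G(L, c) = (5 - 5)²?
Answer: 12489 - 112*√129/47 ≈ 12462.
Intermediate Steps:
u = 1 (u = -3 + 4 = 1)
G(L, c) = 0 (G(L, c) = 0² = 0)
K = 2/47 (K = 2/(-4 + 51) = 2/47 ≈ 0.042553)
X = 2*√129 (X = 2*√(43 + 86) = 2*√129 ≈ 22.716)
O(H, C) = -3 + 2*C*H/47 (O(H, C) = -3 + ((2*H/47)*C + 0) = -3 + (2*C*H/47 + 0) = -3 + 2*C*H/47)
(3141 + O(-28, X)) + 9351 = (3141 + (-3 + (2/47)*(2*√129)*(-28))) + 9351 = (3141 + (-3 - 112*√129/47)) + 9351 = (3138 - 112*√129/47) + 9351 = 12489 - 112*√129/47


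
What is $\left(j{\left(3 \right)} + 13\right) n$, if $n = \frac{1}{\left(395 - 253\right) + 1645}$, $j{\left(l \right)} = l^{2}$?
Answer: $\frac{22}{1787} \approx 0.012311$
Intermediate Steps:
$n = \frac{1}{1787}$ ($n = \frac{1}{\left(395 - 253\right) + 1645} = \frac{1}{142 + 1645} = \frac{1}{1787} \approx 0.0005596$)
$\left(j{\left(3 \right)} + 13\right) n = \left(3^{2} + 13\right) \frac{1}{1787} = \left(9 + 13\right) \frac{1}{1787} = 22 \cdot \frac{1}{1787} = \frac{22}{1787}$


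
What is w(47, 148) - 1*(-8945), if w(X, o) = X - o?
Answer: 8844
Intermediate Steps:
w(47, 148) - 1*(-8945) = (47 - 1*148) - 1*(-8945) = (47 - 148) + 8945 = -101 + 8945 = 8844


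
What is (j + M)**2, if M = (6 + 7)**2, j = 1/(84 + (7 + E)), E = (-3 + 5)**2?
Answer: 257795136/9025 ≈ 28565.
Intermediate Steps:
E = 4 (E = 2**2 = 4)
j = 1/95 (j = 1/(84 + (7 + 4)) = 1/(84 + 11) = 1/95 ≈ 0.010526)
M = 169 (M = 13**2 = 169)
(j + M)**2 = (1/95 + 169)**2 = (16056/95)**2 = 257795136/9025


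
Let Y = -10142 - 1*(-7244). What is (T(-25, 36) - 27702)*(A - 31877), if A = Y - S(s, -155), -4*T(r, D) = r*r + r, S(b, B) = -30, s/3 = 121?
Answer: 967717740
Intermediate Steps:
Y = -2898 (Y = -10142 + 7244 = -2898)
s = 363 (s = 3*121 = 363)
T(r, D) = -r/4 - r**2/4 (T(r, D) = -(r*r + r)/4 = -(r**2 + r)/4 = -(r + r**2)/4 = -r/4 - r**2/4)
A = -2868 (A = -2898 - 1*(-30) = -2898 + 30 = -2868)
(T(-25, 36) - 27702)*(A - 31877) = (-1/4*(-25)*(1 - 25) - 27702)*(-2868 - 31877) = (-1/4*(-25)*(-24) - 27702)*(-34745) = (-150 - 27702)*(-34745) = -27852*(-34745) = 967717740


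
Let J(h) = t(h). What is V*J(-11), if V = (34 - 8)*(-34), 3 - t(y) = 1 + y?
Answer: -11492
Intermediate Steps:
t(y) = 2 - y (t(y) = 3 - (1 + y) = 3 + (-1 - y) = 2 - y)
J(h) = 2 - h
V = -884 (V = 26*(-34) = -884)
V*J(-11) = -884*(2 - 1*(-11)) = -884*(2 + 11) = -884*13 = -11492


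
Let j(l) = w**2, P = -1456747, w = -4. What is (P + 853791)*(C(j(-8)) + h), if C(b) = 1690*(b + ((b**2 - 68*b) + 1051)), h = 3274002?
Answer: -2213543125312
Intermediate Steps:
j(l) = 16 (j(l) = (-4)**2 = 16)
C(b) = 1776190 - 113230*b + 1690*b**2 (C(b) = 1690*(b + (1051 + b**2 - 68*b)) = 1690*(1051 + b**2 - 67*b) = 1776190 - 113230*b + 1690*b**2)
(P + 853791)*(C(j(-8)) + h) = (-1456747 + 853791)*((1776190 - 113230*16 + 1690*16**2) + 3274002) = -602956*((1776190 - 1811680 + 1690*256) + 3274002) = -602956*((1776190 - 1811680 + 432640) + 3274002) = -602956*(397150 + 3274002) = -602956*3671152 = -2213543125312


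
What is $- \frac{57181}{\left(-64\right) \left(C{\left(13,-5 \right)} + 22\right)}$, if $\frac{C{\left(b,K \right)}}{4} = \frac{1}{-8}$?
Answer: $\frac{57181}{1376} \approx 41.556$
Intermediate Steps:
$C{\left(b,K \right)} = - \frac{1}{2}$ ($C{\left(b,K \right)} = \frac{4}{-8} = 4 \left(- \frac{1}{8}\right) = - \frac{1}{2}$)
$- \frac{57181}{\left(-64\right) \left(C{\left(13,-5 \right)} + 22\right)} = - \frac{57181}{\left(-64\right) \left(- \frac{1}{2} + 22\right)} = - \frac{57181}{\left(-64\right) \frac{43}{2}} = - \frac{57181}{-1376} = \left(-57181\right) \left(- \frac{1}{1376}\right) = \frac{57181}{1376}$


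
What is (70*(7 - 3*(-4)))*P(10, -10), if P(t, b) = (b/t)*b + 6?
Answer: 21280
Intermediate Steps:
P(t, b) = 6 + b²/t (P(t, b) = b²/t + 6 = 6 + b²/t)
(70*(7 - 3*(-4)))*P(10, -10) = (70*(7 - 3*(-4)))*(6 + (-10)²/10) = (70*(7 + 12))*(6 + 100*(⅒)) = (70*19)*(6 + 10) = 1330*16 = 21280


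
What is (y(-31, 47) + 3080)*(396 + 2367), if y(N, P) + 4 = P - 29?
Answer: 8548722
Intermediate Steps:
y(N, P) = -33 + P (y(N, P) = -4 + (P - 29) = -4 + (-29 + P) = -33 + P)
(y(-31, 47) + 3080)*(396 + 2367) = ((-33 + 47) + 3080)*(396 + 2367) = (14 + 3080)*2763 = 3094*2763 = 8548722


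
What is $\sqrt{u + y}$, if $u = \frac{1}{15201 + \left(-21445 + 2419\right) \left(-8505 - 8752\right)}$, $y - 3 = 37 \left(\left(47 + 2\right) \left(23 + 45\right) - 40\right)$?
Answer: $\frac{\sqrt{1459135196318189997434}}{109448961} \approx 349.01$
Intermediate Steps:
$y = 121807$ ($y = 3 + 37 \left(\left(47 + 2\right) \left(23 + 45\right) - 40\right) = 3 + 37 \left(49 \cdot 68 - 40\right) = 3 + 37 \left(3332 - 40\right) = 3 + 37 \cdot 3292 = 3 + 121804 = 121807$)
$u = \frac{1}{328346883}$ ($u = \frac{1}{15201 - -328331682} = \frac{1}{15201 + 328331682} = \frac{1}{328346883} \approx 3.0456 \cdot 10^{-9}$)
$\sqrt{u + y} = \sqrt{\frac{1}{328346883} + 121807} = \sqrt{\frac{39994948777582}{328346883}} = \frac{\sqrt{1459135196318189997434}}{109448961}$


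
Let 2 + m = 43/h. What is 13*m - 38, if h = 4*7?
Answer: -1233/28 ≈ -44.036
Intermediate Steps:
h = 28
m = -13/28 (m = -2 + 43/28 = -13/28 ≈ -0.46429)
13*m - 38 = 13*(-13/28) - 38 = -169/28 - 38 = -1233/28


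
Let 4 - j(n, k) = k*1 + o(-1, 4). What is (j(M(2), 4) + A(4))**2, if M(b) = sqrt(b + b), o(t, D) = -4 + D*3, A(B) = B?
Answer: 16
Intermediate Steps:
o(t, D) = -4 + 3*D
M(b) = sqrt(2)*sqrt(b) (M(b) = sqrt(2*b) = sqrt(2)*sqrt(b))
j(n, k) = -4 - k (j(n, k) = 4 - (k*1 + (-4 + 3*4)) = 4 - (k + (-4 + 12)) = 4 - (k + 8) = 4 - (8 + k) = 4 + (-8 - k) = -4 - k)
(j(M(2), 4) + A(4))**2 = ((-4 - 1*4) + 4)**2 = ((-4 - 4) + 4)**2 = (-8 + 4)**2 = (-4)**2 = 16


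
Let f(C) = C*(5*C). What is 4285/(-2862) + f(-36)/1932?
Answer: 855595/460782 ≈ 1.8568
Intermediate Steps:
f(C) = 5*C²
4285/(-2862) + f(-36)/1932 = 4285/(-2862) + (5*(-36)²)/1932 = 4285*(-1/2862) + (5*1296)*(1/1932) = -4285/2862 + 6480*(1/1932) = -4285/2862 + 540/161 = 855595/460782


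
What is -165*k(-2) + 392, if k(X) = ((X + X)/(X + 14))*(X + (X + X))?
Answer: 62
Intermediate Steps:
k(X) = 6*X**2/(14 + X) (k(X) = ((2*X)/(14 + X))*(X + 2*X) = (2*X/(14 + X))*(3*X) = 6*X**2/(14 + X))
-165*k(-2) + 392 = -990*(-2)**2/(14 - 2) + 392 = -990*4/12 + 392 = -165*2 + 392 = -330 + 392 = 62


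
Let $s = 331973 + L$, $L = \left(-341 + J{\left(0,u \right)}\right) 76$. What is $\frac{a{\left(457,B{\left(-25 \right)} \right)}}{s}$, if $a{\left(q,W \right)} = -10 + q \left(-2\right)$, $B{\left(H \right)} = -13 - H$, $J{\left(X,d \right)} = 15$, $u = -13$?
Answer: $- \frac{28}{9309} \approx -0.0030078$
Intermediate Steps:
$a{\left(q,W \right)} = -10 - 2 q$
$L = -24776$ ($L = \left(-341 + 15\right) 76 = \left(-326\right) 76 = -24776$)
$s = 307197$ ($s = 331973 - 24776 = 307197$)
$\frac{a{\left(457,B{\left(-25 \right)} \right)}}{s} = \frac{-10 - 914}{307197} = \left(-10 - 914\right) \frac{1}{307197} = \left(-924\right) \frac{1}{307197} = - \frac{28}{9309}$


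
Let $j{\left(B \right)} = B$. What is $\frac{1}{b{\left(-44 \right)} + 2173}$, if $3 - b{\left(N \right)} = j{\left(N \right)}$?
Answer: $\frac{1}{2220} \approx 0.00045045$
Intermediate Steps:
$b{\left(N \right)} = 3 - N$
$\frac{1}{b{\left(-44 \right)} + 2173} = \frac{1}{\left(3 - -44\right) + 2173} = \frac{1}{\left(3 + 44\right) + 2173} = \frac{1}{47 + 2173} = \frac{1}{2220}$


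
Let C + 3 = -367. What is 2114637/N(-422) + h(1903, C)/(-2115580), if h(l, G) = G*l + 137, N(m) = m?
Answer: -2236693333927/446387380 ≈ -5010.7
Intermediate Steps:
C = -370 (C = -3 - 367 = -370)
h(l, G) = 137 + G*l
2114637/N(-422) + h(1903, C)/(-2115580) = 2114637/(-422) + (137 - 370*1903)/(-2115580) = 2114637*(-1/422) + (137 - 704110)*(-1/2115580) = -2114637/422 - 703973*(-1/2115580) = -2114637/422 + 703973/2115580 = -2236693333927/446387380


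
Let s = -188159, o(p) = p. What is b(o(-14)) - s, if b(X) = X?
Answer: 188145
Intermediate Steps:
b(o(-14)) - s = -14 - 1*(-188159) = -14 + 188159 = 188145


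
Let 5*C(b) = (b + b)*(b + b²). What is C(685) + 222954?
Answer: 128978294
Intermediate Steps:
C(b) = 2*b*(b + b²)/5 (C(b) = ((b + b)*(b + b²))/5 = ((2*b)*(b + b²))/5 = (2*b*(b + b²))/5 = 2*b*(b + b²)/5)
C(685) + 222954 = (⅖)*685²*(1 + 685) + 222954 = (⅖)*469225*686 + 222954 = 128755340 + 222954 = 128978294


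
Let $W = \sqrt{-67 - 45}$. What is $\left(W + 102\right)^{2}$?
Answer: $10292 + 816 i \sqrt{7} \approx 10292.0 + 2158.9 i$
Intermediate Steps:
$W = 4 i \sqrt{7}$ ($W = \sqrt{-112} = 4 i \sqrt{7} \approx 10.583 i$)
$\left(W + 102\right)^{2} = \left(4 i \sqrt{7} + 102\right)^{2} = \left(102 + 4 i \sqrt{7}\right)^{2}$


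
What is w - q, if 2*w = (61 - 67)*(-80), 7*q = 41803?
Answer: -40123/7 ≈ -5731.9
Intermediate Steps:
q = 41803/7 (q = (1/7)*41803 = 41803/7 ≈ 5971.9)
w = 240 (w = ((61 - 67)*(-80))/2 = (-6*(-80))/2 = (1/2)*480 = 240)
w - q = 240 - 1*41803/7 = 240 - 41803/7 = -40123/7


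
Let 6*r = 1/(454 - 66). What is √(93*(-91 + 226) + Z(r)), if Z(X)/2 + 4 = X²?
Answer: 5*√2719980818/2328 ≈ 112.01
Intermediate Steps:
r = 1/2328 (r = 1/(6*(454 - 66)) = (⅙)/388 = (⅙)*(1/388) = 1/2328 ≈ 0.00042955)
Z(X) = -8 + 2*X²
√(93*(-91 + 226) + Z(r)) = √(93*(-91 + 226) + (-8 + 2*(1/2328)²)) = √(93*135 + (-8 + 2*(1/5419584))) = √(12555 + (-8 + 1/2709792)) = √(12555 - 21678335/2709792) = √(33999760225/2709792) = 5*√2719980818/2328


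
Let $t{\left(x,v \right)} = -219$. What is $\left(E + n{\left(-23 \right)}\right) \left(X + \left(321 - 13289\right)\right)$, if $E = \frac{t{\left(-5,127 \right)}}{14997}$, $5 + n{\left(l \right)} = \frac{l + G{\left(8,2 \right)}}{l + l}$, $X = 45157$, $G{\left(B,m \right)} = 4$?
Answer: $- \frac{34060693783}{229954} \approx -1.4812 \cdot 10^{5}$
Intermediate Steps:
$n{\left(l \right)} = -5 + \frac{4 + l}{2 l}$ ($n{\left(l \right)} = -5 + \frac{l + 4}{l + l} = -5 + \frac{4 + l}{2 l}$)
$E = - \frac{73}{4999}$ ($E = - \frac{219}{14997} = \left(-219\right) \frac{1}{14997} = - \frac{73}{4999} \approx -0.014603$)
$\left(E + n{\left(-23 \right)}\right) \left(X + \left(321 - 13289\right)\right) = \left(- \frac{73}{4999} - \left(\frac{9}{2} - \frac{2}{-23}\right)\right) \left(45157 + \left(321 - 13289\right)\right) = \left(- \frac{73}{4999} + \left(- \frac{9}{2} + 2 \left(- \frac{1}{23}\right)\right)\right) \left(45157 - 12968\right) = \left(- \frac{73}{4999} - \frac{211}{46}\right) 32189 = \left(- \frac{1058147}{229954}\right) 32189 = - \frac{34060693783}{229954}$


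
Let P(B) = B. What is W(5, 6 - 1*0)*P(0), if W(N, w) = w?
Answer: 0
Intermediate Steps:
W(5, 6 - 1*0)*P(0) = (6 - 1*0)*0 = (6 + 0)*0 = 6*0 = 0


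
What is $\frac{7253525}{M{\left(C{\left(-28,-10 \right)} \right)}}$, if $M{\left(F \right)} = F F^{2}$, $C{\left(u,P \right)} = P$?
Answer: $- \frac{290141}{40} \approx -7253.5$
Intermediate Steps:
$M{\left(F \right)} = F^{3}$
$\frac{7253525}{M{\left(C{\left(-28,-10 \right)} \right)}} = \frac{7253525}{\left(-10\right)^{3}} = \frac{7253525}{-1000} = 7253525 \left(- \frac{1}{1000}\right) = - \frac{290141}{40}$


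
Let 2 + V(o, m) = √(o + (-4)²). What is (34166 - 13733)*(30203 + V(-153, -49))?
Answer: 617097033 + 20433*I*√137 ≈ 6.171e+8 + 2.3916e+5*I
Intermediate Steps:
V(o, m) = -2 + √(16 + o) (V(o, m) = -2 + √(o + (-4)²) = -2 + √(o + 16) = -2 + √(16 + o))
(34166 - 13733)*(30203 + V(-153, -49)) = (34166 - 13733)*(30203 + (-2 + √(16 - 153))) = 20433*(30203 + (-2 + √(-137))) = 20433*(30203 + (-2 + I*√137)) = 20433*(30201 + I*√137) = 617097033 + 20433*I*√137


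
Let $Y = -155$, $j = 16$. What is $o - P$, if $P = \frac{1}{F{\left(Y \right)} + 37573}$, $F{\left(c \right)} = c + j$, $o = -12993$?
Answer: $- \frac{486379963}{37434} \approx -12993.0$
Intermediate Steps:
$F{\left(c \right)} = 16 + c$ ($F{\left(c \right)} = c + 16 = 16 + c$)
$P = \frac{1}{37434}$ ($P = \frac{1}{\left(16 - 155\right) + 37573} = \frac{1}{-139 + 37573} = \frac{1}{37434} \approx 2.6714 \cdot 10^{-5}$)
$o - P = -12993 - \frac{1}{37434} = - \frac{486379963}{37434}$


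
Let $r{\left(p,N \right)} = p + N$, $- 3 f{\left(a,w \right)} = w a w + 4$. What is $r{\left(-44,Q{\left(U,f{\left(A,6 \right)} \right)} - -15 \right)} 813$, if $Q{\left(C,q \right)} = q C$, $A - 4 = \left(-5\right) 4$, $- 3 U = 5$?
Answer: $- \frac{845791}{3} \approx -2.8193 \cdot 10^{5}$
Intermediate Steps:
$U = - \frac{5}{3}$ ($U = \left(- \frac{1}{3}\right) 5 = - \frac{5}{3} \approx -1.6667$)
$A = -16$ ($A = 4 - 20 = -16$)
$f{\left(a,w \right)} = - \frac{4}{3} - \frac{a w^{2}}{3}$ ($f{\left(a,w \right)} = - \frac{w a w + 4}{3} = - \frac{a w w + 4}{3} = - \frac{a w^{2} + 4}{3} = - \frac{4 + a w^{2}}{3} = - \frac{4}{3} - \frac{a w^{2}}{3}$)
$Q{\left(C,q \right)} = C q$
$r{\left(p,N \right)} = N + p$
$r{\left(-44,Q{\left(U,f{\left(A,6 \right)} \right)} - -15 \right)} 813 = \left(\left(- \frac{5 \left(- \frac{4}{3} - - \frac{16 \cdot 6^{2}}{3}\right)}{3} - -15\right) - 44\right) 813 = \left(\left(- \frac{5 \left(- \frac{4}{3} - \left(- \frac{16}{3}\right) 36\right)}{3} + 15\right) - 44\right) 813 = \left(\left(- \frac{5 \left(- \frac{4}{3} + 192\right)}{3} + 15\right) - 44\right) 813 = \left(\left(\left(- \frac{5}{3}\right) \frac{572}{3} + 15\right) - 44\right) 813 = \left(\left(- \frac{2860}{9} + 15\right) - 44\right) 813 = \left(- \frac{2725}{9} - 44\right) 813 = \left(- \frac{3121}{9}\right) 813 = - \frac{845791}{3}$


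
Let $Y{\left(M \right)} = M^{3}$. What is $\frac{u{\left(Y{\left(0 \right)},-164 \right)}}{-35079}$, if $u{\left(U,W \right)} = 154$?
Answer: $- \frac{14}{3189} \approx -0.0043901$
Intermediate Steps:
$\frac{u{\left(Y{\left(0 \right)},-164 \right)}}{-35079} = \frac{154}{-35079} = 154 \left(- \frac{1}{35079}\right) = - \frac{14}{3189}$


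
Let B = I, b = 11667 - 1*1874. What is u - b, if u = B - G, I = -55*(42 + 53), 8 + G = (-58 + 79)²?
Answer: -15451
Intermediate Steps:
G = 433 (G = -8 + (-58 + 79)² = -8 + 21² = -8 + 441 = 433)
b = 9793 (b = 11667 - 1874 = 9793)
I = -5225 (I = -55*95 = -5225)
B = -5225
u = -5658 (u = -5225 - 1*433 = -5225 - 433 = -5658)
u - b = -5658 - 1*9793 = -5658 - 9793 = -15451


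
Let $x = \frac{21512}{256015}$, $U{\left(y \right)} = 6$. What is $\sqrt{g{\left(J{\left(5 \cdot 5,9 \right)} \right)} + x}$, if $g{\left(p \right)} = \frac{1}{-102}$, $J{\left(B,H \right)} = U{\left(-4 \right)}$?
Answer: $\frac{19 \sqrt{140203542570}}{26113530} \approx 0.27244$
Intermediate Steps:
$J{\left(B,H \right)} = 6$
$x = \frac{21512}{256015}$ ($x = 21512 \cdot \frac{1}{256015} = \frac{21512}{256015} \approx 0.084026$)
$g{\left(p \right)} = - \frac{1}{102}$
$\sqrt{g{\left(J{\left(5 \cdot 5,9 \right)} \right)} + x} = \sqrt{- \frac{1}{102} + \frac{21512}{256015}} = \sqrt{\frac{1938209}{26113530}} = \frac{19 \sqrt{140203542570}}{26113530}$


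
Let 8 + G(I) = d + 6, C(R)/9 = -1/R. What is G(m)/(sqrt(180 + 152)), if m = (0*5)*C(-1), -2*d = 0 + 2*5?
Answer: -7*sqrt(83)/166 ≈ -0.38417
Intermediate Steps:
C(R) = -9/R (C(R) = 9*(-1/R) = -9/R)
d = -5 (d = -(0 + 2*5)/2 = -(0 + 10)/2 = -1/2*10 = -5)
m = 0 (m = (0*5)*(-9/(-1)) = 0*(-9*(-1)) = 0*9 = 0)
G(I) = -7 (G(I) = -8 + (-5 + 6) = -8 + 1 = -7)
G(m)/(sqrt(180 + 152)) = -7/sqrt(180 + 152) = -7*sqrt(83)/166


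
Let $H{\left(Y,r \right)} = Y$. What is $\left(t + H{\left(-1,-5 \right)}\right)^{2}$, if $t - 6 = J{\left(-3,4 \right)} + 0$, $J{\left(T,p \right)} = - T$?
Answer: $64$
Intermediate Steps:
$t = 9$ ($t = 6 + \left(\left(-1\right) \left(-3\right) + 0\right) = 6 + \left(3 + 0\right) = 6 + 3 = 9$)
$\left(t + H{\left(-1,-5 \right)}\right)^{2} = \left(9 - 1\right)^{2} = 8^{2} = 64$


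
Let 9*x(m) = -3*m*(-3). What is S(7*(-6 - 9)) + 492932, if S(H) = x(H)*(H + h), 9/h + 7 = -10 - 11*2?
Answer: 6551756/13 ≈ 5.0398e+5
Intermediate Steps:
x(m) = m (x(m) = (-3*m*(-3))/9 = (9*m)/9 = m)
h = -3/13 (h = 9/(-7 + (-10 - 11*2)) = 9/(-7 + (-10 - 22)) = 9/(-7 - 32) = 9/(-39) = 9*(-1/39) = -3/13 ≈ -0.23077)
S(H) = H*(-3/13 + H) (S(H) = H*(H - 3/13) = H*(-3/13 + H))
S(7*(-6 - 9)) + 492932 = (7*(-6 - 9))*(-3 + 13*(7*(-6 - 9)))/13 + 492932 = (7*(-15))*(-3 + 13*(7*(-15)))/13 + 492932 = (1/13)*(-105)*(-3 + 13*(-105)) + 492932 = (1/13)*(-105)*(-3 - 1365) + 492932 = (1/13)*(-105)*(-1368) + 492932 = 143640/13 + 492932 = 6551756/13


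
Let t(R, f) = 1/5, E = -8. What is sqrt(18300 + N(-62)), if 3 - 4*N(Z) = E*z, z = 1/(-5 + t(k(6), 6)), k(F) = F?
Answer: sqrt(164703)/3 ≈ 135.28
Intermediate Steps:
t(R, f) = 1/5
z = -5/24 (z = 1/(-5 + 1/5) = 1/(-24/5) = -5/24 ≈ -0.20833)
N(Z) = 1/3 (N(Z) = 3/4 - (-2)*(-5)/24 = 3/4 - 1/4*5/3 = 3/4 - 5/12 = 1/3)
sqrt(18300 + N(-62)) = sqrt(18300 + 1/3) = sqrt(54901/3) = sqrt(164703)/3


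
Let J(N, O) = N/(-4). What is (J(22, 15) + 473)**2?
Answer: 874225/4 ≈ 2.1856e+5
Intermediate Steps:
J(N, O) = -N/4 (J(N, O) = N*(-1/4) = -N/4)
(J(22, 15) + 473)**2 = (-1/4*22 + 473)**2 = (-11/2 + 473)**2 = (935/2)**2 = 874225/4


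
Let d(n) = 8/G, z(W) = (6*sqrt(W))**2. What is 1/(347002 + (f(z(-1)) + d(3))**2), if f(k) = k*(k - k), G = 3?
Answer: 9/3123082 ≈ 2.8818e-6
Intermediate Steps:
z(W) = 36*W
d(n) = 8/3
f(k) = 0 (f(k) = k*0 = 0)
1/(347002 + (f(z(-1)) + d(3))**2) = 1/(347002 + (0 + 8/3)**2) = 1/(347002 + (8/3)**2) = 1/(347002 + 64/9) = 1/(3123082/9) = 9/3123082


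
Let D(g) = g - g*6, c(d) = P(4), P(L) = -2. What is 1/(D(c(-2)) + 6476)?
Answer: 1/6486 ≈ 0.00015418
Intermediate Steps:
c(d) = -2
D(g) = -5*g (D(g) = g - 6*g = -5*g)
1/(D(c(-2)) + 6476) = 1/(-5*(-2) + 6476) = 1/(10 + 6476) = 1/6486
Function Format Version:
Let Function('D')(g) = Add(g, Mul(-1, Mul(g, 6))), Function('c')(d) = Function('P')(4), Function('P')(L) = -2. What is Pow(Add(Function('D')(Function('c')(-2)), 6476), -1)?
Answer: Rational(1, 6486) ≈ 0.00015418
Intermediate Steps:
Function('c')(d) = -2
Function('D')(g) = Mul(-5, g) (Function('D')(g) = Add(g, Mul(-1, Mul(6, g))) = Add(g, Mul(-6, g)) = Mul(-5, g))
Pow(Add(Function('D')(Function('c')(-2)), 6476), -1) = Pow(Add(Mul(-5, -2), 6476), -1) = Pow(Add(10, 6476), -1) = Pow(6486, -1) = Rational(1, 6486)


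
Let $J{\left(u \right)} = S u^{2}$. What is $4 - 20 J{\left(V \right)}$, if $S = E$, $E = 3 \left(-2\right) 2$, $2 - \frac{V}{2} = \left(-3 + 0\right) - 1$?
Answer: $34564$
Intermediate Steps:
$V = 12$ ($V = 4 - 2 \left(\left(-3 + 0\right) - 1\right) = 4 - 2 \left(-3 - 1\right) = 4 - -8 = 4 + 8 = 12$)
$E = -12$ ($E = \left(-6\right) 2 = -12$)
$S = -12$
$J{\left(u \right)} = - 12 u^{2}$
$4 - 20 J{\left(V \right)} = 4 - 20 \left(- 12 \cdot 12^{2}\right) = 4 - 20 \left(\left(-12\right) 144\right) = 4 - -34560 = 4 + 34560 = 34564$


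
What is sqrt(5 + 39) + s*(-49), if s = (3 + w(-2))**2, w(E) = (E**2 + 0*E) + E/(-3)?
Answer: -25921/9 + 2*sqrt(11) ≈ -2873.5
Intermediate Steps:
w(E) = E**2 - E/3 (w(E) = (E**2 + 0) + E*(-1/3) = E**2 - E/3)
s = 529/9 (s = (3 - 2*(-1/3 - 2))**2 = (3 - 2*(-7/3))**2 = (3 + 14/3)**2 = (23/3)**2 = 529/9 ≈ 58.778)
sqrt(5 + 39) + s*(-49) = sqrt(5 + 39) + (529/9)*(-49) = sqrt(44) - 25921/9 = 2*sqrt(11) - 25921/9 = -25921/9 + 2*sqrt(11)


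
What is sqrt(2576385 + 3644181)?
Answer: 3*sqrt(691174) ≈ 2494.1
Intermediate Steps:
sqrt(2576385 + 3644181) = sqrt(6220566) = 3*sqrt(691174)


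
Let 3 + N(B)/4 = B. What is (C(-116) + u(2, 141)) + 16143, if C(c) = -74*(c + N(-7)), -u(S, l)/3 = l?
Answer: 27264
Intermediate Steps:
u(S, l) = -3*l
N(B) = -12 + 4*B
C(c) = 2960 - 74*c (C(c) = -74*(c + (-12 + 4*(-7))) = -74*(c + (-12 - 28)) = -74*(c - 40) = -74*(-40 + c) = 2960 - 74*c)
(C(-116) + u(2, 141)) + 16143 = ((2960 - 74*(-116)) - 3*141) + 16143 = ((2960 + 8584) - 423) + 16143 = (11544 - 423) + 16143 = 11121 + 16143 = 27264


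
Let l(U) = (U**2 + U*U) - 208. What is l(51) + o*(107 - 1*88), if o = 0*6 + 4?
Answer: 5070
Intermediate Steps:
l(U) = -208 + 2*U**2 (l(U) = (U**2 + U**2) - 208 = 2*U**2 - 208 = -208 + 2*U**2)
o = 4 (o = 0 + 4 = 4)
l(51) + o*(107 - 1*88) = (-208 + 2*51**2) + 4*(107 - 1*88) = (-208 + 2*2601) + 4*(107 - 88) = (-208 + 5202) + 4*19 = 4994 + 76 = 5070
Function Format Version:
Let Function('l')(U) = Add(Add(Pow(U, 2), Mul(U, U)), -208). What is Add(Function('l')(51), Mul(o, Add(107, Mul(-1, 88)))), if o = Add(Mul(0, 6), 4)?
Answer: 5070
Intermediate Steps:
Function('l')(U) = Add(-208, Mul(2, Pow(U, 2))) (Function('l')(U) = Add(Add(Pow(U, 2), Pow(U, 2)), -208) = Add(Mul(2, Pow(U, 2)), -208) = Add(-208, Mul(2, Pow(U, 2))))
o = 4 (o = Add(0, 4) = 4)
Add(Function('l')(51), Mul(o, Add(107, Mul(-1, 88)))) = Add(Add(-208, Mul(2, Pow(51, 2))), Mul(4, Add(107, Mul(-1, 88)))) = Add(Add(-208, Mul(2, 2601)), Mul(4, Add(107, -88))) = Add(Add(-208, 5202), Mul(4, 19)) = Add(4994, 76) = 5070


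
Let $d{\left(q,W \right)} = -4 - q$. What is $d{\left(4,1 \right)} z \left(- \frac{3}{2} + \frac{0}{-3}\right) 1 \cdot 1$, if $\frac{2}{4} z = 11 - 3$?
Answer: $192$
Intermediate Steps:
$z = 16$ ($z = 2 \left(11 - 3\right) = 2 \cdot 8 = 16$)
$d{\left(4,1 \right)} z \left(- \frac{3}{2} + \frac{0}{-3}\right) 1 \cdot 1 = \left(-4 - 4\right) 16 \left(- \frac{3}{2} + \frac{0}{-3}\right) 1 \cdot 1 = \left(-4 - 4\right) 16 \left(\left(-3\right) \frac{1}{2} + 0 \left(- \frac{1}{3}\right)\right) 1 \cdot 1 = \left(-8\right) 16 \left(- \frac{3}{2} + 0\right) 1 \cdot 1 = - 128 \left(- \frac{3}{2}\right) 1 \cdot 1 = - 128 \left(\left(- \frac{3}{2}\right) 1\right) = \left(-128\right) \left(- \frac{3}{2}\right) = 192$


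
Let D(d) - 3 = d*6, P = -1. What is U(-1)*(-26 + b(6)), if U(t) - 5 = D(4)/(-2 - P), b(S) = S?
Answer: 440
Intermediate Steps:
D(d) = 3 + 6*d (D(d) = 3 + d*6 = 3 + 6*d)
U(t) = -22 (U(t) = 5 + (3 + 6*4)/(-2 - 1*(-1)) = 5 + (3 + 24)/(-2 + 1) = 5 + 27/(-1) = 5 + 27*(-1) = 5 - 27 = -22)
U(-1)*(-26 + b(6)) = -22*(-26 + 6) = -22*(-20) = 440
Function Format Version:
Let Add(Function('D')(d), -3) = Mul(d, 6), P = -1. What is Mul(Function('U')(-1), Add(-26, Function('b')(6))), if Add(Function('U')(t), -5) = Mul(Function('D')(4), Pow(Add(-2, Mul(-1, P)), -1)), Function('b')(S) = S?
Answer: 440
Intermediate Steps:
Function('D')(d) = Add(3, Mul(6, d)) (Function('D')(d) = Add(3, Mul(d, 6)) = Add(3, Mul(6, d)))
Function('U')(t) = -22 (Function('U')(t) = Add(5, Mul(Add(3, Mul(6, 4)), Pow(Add(-2, Mul(-1, -1)), -1))) = Add(5, Mul(Add(3, 24), Pow(Add(-2, 1), -1))) = Add(5, Mul(27, Pow(-1, -1))) = Add(5, Mul(27, -1)) = Add(5, -27) = -22)
Mul(Function('U')(-1), Add(-26, Function('b')(6))) = Mul(-22, Add(-26, 6)) = Mul(-22, -20) = 440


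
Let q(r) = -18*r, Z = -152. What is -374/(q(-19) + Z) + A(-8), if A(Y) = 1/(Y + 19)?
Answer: -1962/1045 ≈ -1.8775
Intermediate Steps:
A(Y) = 1/(19 + Y)
-374/(q(-19) + Z) + A(-8) = -374/(-18*(-19) - 152) + 1/(19 - 8) = -374/(342 - 152) + 1/11 = -374/190 + 1/11 = -374*1/190 + 1/11 = -187/95 + 1/11 = -1962/1045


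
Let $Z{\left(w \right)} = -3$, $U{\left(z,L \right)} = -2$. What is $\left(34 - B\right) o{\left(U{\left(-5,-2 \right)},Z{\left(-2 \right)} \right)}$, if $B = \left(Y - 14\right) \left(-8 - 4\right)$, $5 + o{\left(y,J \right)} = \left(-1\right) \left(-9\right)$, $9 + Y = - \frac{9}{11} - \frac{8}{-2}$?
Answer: $- \frac{8968}{11} \approx -815.27$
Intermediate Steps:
$Y = - \frac{64}{11}$ ($Y = -9 - \left(-4 + \frac{9}{11}\right) = -9 - - \frac{35}{11} = -9 + \left(- \frac{9}{11} + 4\right) = -9 + \frac{35}{11} = - \frac{64}{11} \approx -5.8182$)
$o{\left(y,J \right)} = 4$ ($o{\left(y,J \right)} = -5 - -9 = -5 + 9 = 4$)
$B = \frac{2616}{11}$ ($B = \left(- \frac{64}{11} - 14\right) \left(-8 - 4\right) = \left(- \frac{218}{11}\right) \left(-12\right) = \frac{2616}{11} \approx 237.82$)
$\left(34 - B\right) o{\left(U{\left(-5,-2 \right)},Z{\left(-2 \right)} \right)} = \left(34 - \frac{2616}{11}\right) 4 = \left(- \frac{2242}{11}\right) 4 = - \frac{8968}{11}$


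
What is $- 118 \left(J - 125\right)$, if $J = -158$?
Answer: $33394$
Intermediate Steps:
$- 118 \left(J - 125\right) = - 118 \left(-158 - 125\right) = \left(-118\right) \left(-283\right) = 33394$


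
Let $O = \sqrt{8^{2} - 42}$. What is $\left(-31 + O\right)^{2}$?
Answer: $\left(31 - \sqrt{22}\right)^{2} \approx 692.19$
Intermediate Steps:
$O = \sqrt{22}$ ($O = \sqrt{64 - 42} = \sqrt{22} \approx 4.6904$)
$\left(-31 + O\right)^{2} = \left(-31 + \sqrt{22}\right)^{2}$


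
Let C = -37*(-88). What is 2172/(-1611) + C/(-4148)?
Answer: -1187906/556869 ≈ -2.1332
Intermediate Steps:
C = 3256
2172/(-1611) + C/(-4148) = 2172/(-1611) + 3256/(-4148) = 2172*(-1/1611) + 3256*(-1/4148) = -724/537 - 814/1037 = -1187906/556869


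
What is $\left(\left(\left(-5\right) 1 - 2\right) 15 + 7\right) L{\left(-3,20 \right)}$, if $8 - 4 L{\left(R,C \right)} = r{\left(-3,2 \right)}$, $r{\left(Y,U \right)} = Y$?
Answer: $- \frac{539}{2} \approx -269.5$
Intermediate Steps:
$L{\left(R,C \right)} = \frac{11}{4}$ ($L{\left(R,C \right)} = 2 - - \frac{3}{4} = 2 + \frac{3}{4} = \frac{11}{4}$)
$\left(\left(\left(-5\right) 1 - 2\right) 15 + 7\right) L{\left(-3,20 \right)} = \left(\left(\left(-5\right) 1 - 2\right) 15 + 7\right) \frac{11}{4} = \left(\left(-5 - 2\right) 15 + 7\right) \frac{11}{4} = \left(\left(-7\right) 15 + 7\right) \frac{11}{4} = \left(-105 + 7\right) \frac{11}{4} = \left(-98\right) \frac{11}{4} = - \frac{539}{2}$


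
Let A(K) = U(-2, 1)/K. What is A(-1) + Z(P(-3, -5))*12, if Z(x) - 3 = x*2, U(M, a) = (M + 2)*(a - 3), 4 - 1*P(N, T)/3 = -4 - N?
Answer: 396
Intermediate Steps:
P(N, T) = 24 + 3*N (P(N, T) = 12 - 3*(-4 - N) = 12 + (12 + 3*N) = 24 + 3*N)
U(M, a) = (-3 + a)*(2 + M) (U(M, a) = (2 + M)*(-3 + a) = (-3 + a)*(2 + M))
Z(x) = 3 + 2*x (Z(x) = 3 + x*2 = 3 + 2*x)
A(K) = 0 (A(K) = (-6 - 3*(-2) + 2*1 - 2*1)/K = (-6 + 6 + 2 - 2)/K = 0/K = 0)
A(-1) + Z(P(-3, -5))*12 = 0 + (3 + 2*(24 + 3*(-3)))*12 = 0 + (3 + 2*(24 - 9))*12 = 0 + (3 + 2*15)*12 = 0 + (3 + 30)*12 = 0 + 33*12 = 0 + 396 = 396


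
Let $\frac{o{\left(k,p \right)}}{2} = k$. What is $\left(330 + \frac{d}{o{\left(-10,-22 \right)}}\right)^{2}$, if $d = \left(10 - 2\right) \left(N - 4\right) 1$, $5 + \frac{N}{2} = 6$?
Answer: $\frac{2735716}{25} \approx 1.0943 \cdot 10^{5}$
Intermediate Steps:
$N = 2$ ($N = -10 + 2 \cdot 6 = -10 + 12 = 2$)
$o{\left(k,p \right)} = 2 k$
$d = -16$ ($d = \left(10 - 2\right) \left(2 - 4\right) 1 = 8 \left(\left(-2\right) 1\right) = 8 \left(-2\right) = -16$)
$\left(330 + \frac{d}{o{\left(-10,-22 \right)}}\right)^{2} = \left(330 - \frac{16}{2 \left(-10\right)}\right)^{2} = \left(330 - \frac{16}{-20}\right)^{2} = \left(330 - - \frac{4}{5}\right)^{2} = \left(330 + \frac{4}{5}\right)^{2} = \left(\frac{1654}{5}\right)^{2} = \frac{2735716}{25}$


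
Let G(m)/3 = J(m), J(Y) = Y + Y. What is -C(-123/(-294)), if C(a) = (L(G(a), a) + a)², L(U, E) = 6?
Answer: -395641/9604 ≈ -41.195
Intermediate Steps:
J(Y) = 2*Y
G(m) = 6*m (G(m) = 3*(2*m) = 6*m)
C(a) = (6 + a)²
-C(-123/(-294)) = -(6 - 123/(-294))² = -(6 - 123*(-1/294))² = -(6 + 41/98)² = -(629/98)² = -1*395641/9604 = -395641/9604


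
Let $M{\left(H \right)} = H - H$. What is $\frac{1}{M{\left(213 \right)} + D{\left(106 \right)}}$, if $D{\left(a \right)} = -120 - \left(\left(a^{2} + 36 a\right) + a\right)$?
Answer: $- \frac{1}{15278} \approx -6.5454 \cdot 10^{-5}$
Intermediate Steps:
$M{\left(H \right)} = 0$
$D{\left(a \right)} = -120 - a^{2} - 37 a$ ($D{\left(a \right)} = -120 - \left(a^{2} + 37 a\right) = -120 - a^{2} - 37 a$)
$\frac{1}{M{\left(213 \right)} + D{\left(106 \right)}} = \frac{1}{0 - 15278} = \frac{1}{-15278} = - \frac{1}{15278}$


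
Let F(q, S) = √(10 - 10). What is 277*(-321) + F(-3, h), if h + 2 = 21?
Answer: -88917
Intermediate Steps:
h = 19 (h = -2 + 21 = 19)
F(q, S) = 0 (F(q, S) = √0 = 0)
277*(-321) + F(-3, h) = 277*(-321) + 0 = -88917 + 0 = -88917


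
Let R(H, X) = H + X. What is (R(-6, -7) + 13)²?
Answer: 0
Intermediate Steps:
(R(-6, -7) + 13)² = ((-6 - 7) + 13)² = (-13 + 13)² = 0² = 0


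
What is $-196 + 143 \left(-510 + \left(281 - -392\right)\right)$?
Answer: $23113$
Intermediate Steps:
$-196 + 143 \left(-510 + \left(281 - -392\right)\right) = -196 + 143 \left(-510 + \left(281 + 392\right)\right) = -196 + 143 \left(-510 + 673\right) = -196 + 143 \cdot 163 = -196 + 23309 = 23113$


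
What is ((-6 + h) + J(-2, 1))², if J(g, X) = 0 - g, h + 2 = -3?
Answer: 81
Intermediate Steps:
h = -5 (h = -2 - 3 = -5)
J(g, X) = -g
((-6 + h) + J(-2, 1))² = ((-6 - 5) - 1*(-2))² = (-11 + 2)² = (-9)² = 81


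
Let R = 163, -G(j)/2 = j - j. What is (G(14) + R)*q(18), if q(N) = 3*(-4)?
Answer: -1956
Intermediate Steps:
G(j) = 0 (G(j) = -2*(j - j) = -2*0 = 0)
q(N) = -12
(G(14) + R)*q(18) = (0 + 163)*(-12) = 163*(-12) = -1956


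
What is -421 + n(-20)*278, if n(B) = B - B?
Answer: -421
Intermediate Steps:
n(B) = 0
-421 + n(-20)*278 = -421 + 0*278 = -421 + 0 = -421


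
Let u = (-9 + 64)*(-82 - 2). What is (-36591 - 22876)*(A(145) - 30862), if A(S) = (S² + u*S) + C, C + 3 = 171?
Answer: 40411929723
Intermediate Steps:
u = -4620 (u = 55*(-84) = -4620)
C = 168 (C = -3 + 171 = 168)
A(S) = 168 + S² - 4620*S (A(S) = (S² - 4620*S) + 168 = 168 + S² - 4620*S)
(-36591 - 22876)*(A(145) - 30862) = (-36591 - 22876)*((168 + 145² - 4620*145) - 30862) = -59467*((168 + 21025 - 669900) - 30862) = -59467*(-648707 - 30862) = -59467*(-679569) = 40411929723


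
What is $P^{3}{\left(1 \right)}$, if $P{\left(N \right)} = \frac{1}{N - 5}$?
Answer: $- \frac{1}{64} \approx -0.015625$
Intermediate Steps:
$P{\left(N \right)} = \frac{1}{-5 + N}$
$P^{3}{\left(1 \right)} = \left(\frac{1}{-5 + 1}\right)^{3} = \left(\frac{1}{-4}\right)^{3} = \left(- \frac{1}{4}\right)^{3} = - \frac{1}{64}$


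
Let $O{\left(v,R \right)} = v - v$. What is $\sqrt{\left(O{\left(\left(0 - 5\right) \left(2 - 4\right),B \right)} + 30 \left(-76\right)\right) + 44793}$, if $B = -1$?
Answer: $\sqrt{42513} \approx 206.19$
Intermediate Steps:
$O{\left(v,R \right)} = 0$
$\sqrt{\left(O{\left(\left(0 - 5\right) \left(2 - 4\right),B \right)} + 30 \left(-76\right)\right) + 44793} = \sqrt{\left(0 + 30 \left(-76\right)\right) + 44793} = \sqrt{\left(0 - 2280\right) + 44793} = \sqrt{-2280 + 44793} = \sqrt{42513}$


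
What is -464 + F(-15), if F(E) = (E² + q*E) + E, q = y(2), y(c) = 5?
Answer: -329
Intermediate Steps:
q = 5
F(E) = E² + 6*E (F(E) = (E² + 5*E) + E = E² + 6*E)
-464 + F(-15) = -464 - 15*(6 - 15) = -464 - 15*(-9) = -464 + 135 = -329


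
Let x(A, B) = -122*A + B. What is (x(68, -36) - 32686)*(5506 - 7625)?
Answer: 86917142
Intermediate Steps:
x(A, B) = B - 122*A
(x(68, -36) - 32686)*(5506 - 7625) = ((-36 - 122*68) - 32686)*(5506 - 7625) = ((-36 - 8296) - 32686)*(-2119) = (-8332 - 32686)*(-2119) = -41018*(-2119) = 86917142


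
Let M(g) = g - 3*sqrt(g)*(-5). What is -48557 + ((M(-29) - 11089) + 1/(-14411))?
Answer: -859976426/14411 + 15*I*sqrt(29) ≈ -59675.0 + 80.777*I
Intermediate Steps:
M(g) = g + 15*sqrt(g)
-48557 + ((M(-29) - 11089) + 1/(-14411)) = -48557 + (((-29 + 15*sqrt(-29)) - 11089) + 1/(-14411)) = -48557 + (((-29 + 15*(I*sqrt(29))) - 11089) - 1/14411) = -48557 + (((-29 + 15*I*sqrt(29)) - 11089) - 1/14411) = -48557 + ((-11118 + 15*I*sqrt(29)) - 1/14411) = -48557 + (-160221499/14411 + 15*I*sqrt(29)) = -859976426/14411 + 15*I*sqrt(29)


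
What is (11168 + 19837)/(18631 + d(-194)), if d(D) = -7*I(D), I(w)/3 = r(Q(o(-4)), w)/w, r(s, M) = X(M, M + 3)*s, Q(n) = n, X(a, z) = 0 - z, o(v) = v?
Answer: 601497/359837 ≈ 1.6716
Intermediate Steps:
X(a, z) = -z
r(s, M) = s*(-3 - M) (r(s, M) = (-(M + 3))*s = (-(3 + M))*s = (-3 - M)*s = s*(-3 - M))
I(w) = 3*(12 + 4*w)/w (I(w) = 3*((-1*(-4)*(3 + w))/w) = 3*((12 + 4*w)/w) = 3*(12 + 4*w)/w)
d(D) = -84 - 252/D (d(D) = -7*(12 + 36/D) = -84 - 252/D)
(11168 + 19837)/(18631 + d(-194)) = (11168 + 19837)/(18631 + (-84 - 252/(-194))) = 31005/(18631 + (-84 - 252*(-1/194))) = 31005/(18631 + (-84 + 126/97)) = 31005/(18631 - 8022/97) = 31005/(1799185/97) = 31005*(97/1799185) = 601497/359837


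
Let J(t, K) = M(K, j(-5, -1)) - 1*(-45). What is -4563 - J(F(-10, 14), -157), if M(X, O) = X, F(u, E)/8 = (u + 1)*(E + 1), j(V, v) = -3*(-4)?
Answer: -4451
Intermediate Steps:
j(V, v) = 12
F(u, E) = 8*(1 + E)*(1 + u) (F(u, E) = 8*((u + 1)*(E + 1)) = 8*((1 + u)*(1 + E)) = 8*((1 + E)*(1 + u)) = 8*(1 + E)*(1 + u))
J(t, K) = 45 + K (J(t, K) = K - 1*(-45) = K + 45 = 45 + K)
-4563 - J(F(-10, 14), -157) = -4563 - (45 - 157) = -4563 - 1*(-112) = -4563 + 112 = -4451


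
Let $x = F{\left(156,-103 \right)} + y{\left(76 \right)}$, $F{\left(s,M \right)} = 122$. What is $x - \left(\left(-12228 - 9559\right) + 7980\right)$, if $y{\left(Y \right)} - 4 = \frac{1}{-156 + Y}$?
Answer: $\frac{1114639}{80} \approx 13933.0$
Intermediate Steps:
$y{\left(Y \right)} = 4 + \frac{1}{-156 + Y}$
$x = \frac{10079}{80}$ ($x = 122 + \frac{-623 + 4 \cdot 76}{-156 + 76} = 122 + \frac{-623 + 304}{-80} = 122 - - \frac{319}{80} = 122 + \frac{319}{80} = \frac{10079}{80} \approx 125.99$)
$x - \left(\left(-12228 - 9559\right) + 7980\right) = \frac{10079}{80} - \left(\left(-12228 - 9559\right) + 7980\right) = \frac{10079}{80} - \left(-21787 + 7980\right) = \frac{10079}{80} - -13807 = \frac{10079}{80} + 13807 = \frac{1114639}{80}$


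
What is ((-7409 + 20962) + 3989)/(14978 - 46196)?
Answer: -8771/15609 ≈ -0.56192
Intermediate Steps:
((-7409 + 20962) + 3989)/(14978 - 46196) = (13553 + 3989)/(-31218) = 17542*(-1/31218) = -8771/15609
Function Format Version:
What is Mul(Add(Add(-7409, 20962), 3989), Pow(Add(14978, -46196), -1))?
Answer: Rational(-8771, 15609) ≈ -0.56192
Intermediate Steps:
Mul(Add(Add(-7409, 20962), 3989), Pow(Add(14978, -46196), -1)) = Mul(Add(13553, 3989), Pow(-31218, -1)) = Mul(17542, Rational(-1, 31218)) = Rational(-8771, 15609)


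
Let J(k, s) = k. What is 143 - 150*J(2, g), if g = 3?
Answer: -157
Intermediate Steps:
143 - 150*J(2, g) = 143 - 150*2 = 143 - 300 = -157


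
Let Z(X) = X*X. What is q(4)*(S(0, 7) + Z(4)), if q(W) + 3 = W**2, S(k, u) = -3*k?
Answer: 208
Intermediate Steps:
q(W) = -3 + W**2
Z(X) = X**2
q(4)*(S(0, 7) + Z(4)) = (-3 + 4**2)*(-3*0 + 4**2) = (-3 + 16)*(0 + 16) = 13*16 = 208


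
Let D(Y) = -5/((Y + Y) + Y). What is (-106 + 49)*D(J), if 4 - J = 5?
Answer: -95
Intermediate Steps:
J = -1 (J = 4 - 1*5 = 4 - 5 = -1)
D(Y) = -5/(3*Y) (D(Y) = -5/(2*Y + Y) = -5*1/(3*Y) = -5/(3*Y))
(-106 + 49)*D(J) = (-106 + 49)*(-5/3/(-1)) = -(-95)*(-1) = -57*5/3 = -95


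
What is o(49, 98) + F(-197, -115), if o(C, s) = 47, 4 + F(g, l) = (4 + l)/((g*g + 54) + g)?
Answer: 1662527/38666 ≈ 42.997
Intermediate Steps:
F(g, l) = -4 + (4 + l)/(54 + g + g²) (F(g, l) = -4 + (4 + l)/((g*g + 54) + g) = -4 + (4 + l)/((g² + 54) + g) = -4 + (4 + l)/((54 + g²) + g) = -4 + (4 + l)/(54 + g + g²))
o(49, 98) + F(-197, -115) = 47 + (-212 - 115 - 4*(-197) - 4*(-197)²)/(54 - 197 + (-197)²) = 47 + (-212 - 115 + 788 - 4*38809)/(54 - 197 + 38809) = 47 + (-212 - 115 + 788 - 155236)/38666 = 47 + (1/38666)*(-154775) = 47 - 154775/38666 = 1662527/38666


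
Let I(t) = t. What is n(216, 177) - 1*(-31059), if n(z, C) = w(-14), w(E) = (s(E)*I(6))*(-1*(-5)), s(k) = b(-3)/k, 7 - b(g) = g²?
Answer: 217443/7 ≈ 31063.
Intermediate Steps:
b(g) = 7 - g²
s(k) = -2/k (s(k) = (7 - 1*(-3)²)/k = (7 - 1*9)/k = (7 - 9)/k = -2/k)
w(E) = -60/E (w(E) = (-2/E*6)*(-1*(-5)) = -12/E*5 = -60/E)
n(z, C) = 30/7 (n(z, C) = -60/(-14) = -60*(-1/14) = 30/7)
n(216, 177) - 1*(-31059) = 30/7 - 1*(-31059) = 30/7 + 31059 = 217443/7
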